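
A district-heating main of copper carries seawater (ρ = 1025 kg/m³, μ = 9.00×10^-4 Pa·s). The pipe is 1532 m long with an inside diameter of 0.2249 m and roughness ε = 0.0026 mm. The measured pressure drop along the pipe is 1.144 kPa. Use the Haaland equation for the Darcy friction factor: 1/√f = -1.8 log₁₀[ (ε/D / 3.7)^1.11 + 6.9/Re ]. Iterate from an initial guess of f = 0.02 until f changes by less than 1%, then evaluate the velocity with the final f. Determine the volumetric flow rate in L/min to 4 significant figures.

Rearranging Darcy-Weisbach: V = √(2·ΔP·D/(f·L·ρ)). With ε/D = 2.6e-06/0.2249 = 1.16e-05, iterate starting from f = 0.02:
  f = 0.02 → V = √(2·1144·0.2249/(0.02·1532·1025)) = 0.128 m/s; Re = ρVD/μ = 3.279e+04; f → 0.02285
  f = 0.02285 → V = 0.1198 m/s; Re = 3.067e+04; f → 0.02321
  f = 0.02321 → V = 0.1188 m/s; Re = 3.043e+04; f → 0.02326
Converged (Δf/f < 1%). With the final f = 0.02326: V = √(2·1144·0.2249/(0.02326·1532·1025)) = 0.1187 m/s.
Q = V·A = 0.1187·(π/4·0.2249²) = 0.004716 m³/s = 282.9 L/min.

Q ≈ 282.9 L/min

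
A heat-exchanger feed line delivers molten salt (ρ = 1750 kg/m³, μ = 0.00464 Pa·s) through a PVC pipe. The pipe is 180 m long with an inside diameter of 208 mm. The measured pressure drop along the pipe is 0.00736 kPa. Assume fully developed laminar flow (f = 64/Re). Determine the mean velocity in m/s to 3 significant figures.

For laminar flow, f = 64/Re with Re = ρVD/μ, so Darcy-Weisbach reduces to ΔP = 32μLV/D². Solving for V: V = ΔP·D²/(32μL) = 7.36·(0.208)²/(32·0.00464·180) = 0.01191 m/s.
Check: Re = ρVD/μ = 1750·0.01191·0.208/0.00464 = 934.6 < 2300, so the laminar assumption holds.

V ≈ 0.0119 m/s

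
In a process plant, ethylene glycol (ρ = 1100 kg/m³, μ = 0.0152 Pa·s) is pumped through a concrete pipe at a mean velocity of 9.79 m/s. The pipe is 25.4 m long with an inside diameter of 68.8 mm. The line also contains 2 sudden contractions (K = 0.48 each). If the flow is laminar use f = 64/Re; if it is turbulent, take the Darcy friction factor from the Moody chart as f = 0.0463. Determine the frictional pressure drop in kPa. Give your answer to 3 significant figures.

Reynolds number Re = ρVD/μ = 1100 · 9.79 · 0.0688 / 0.0152 = 4.874e+04.
Re > 4000 → turbulent; use the Moody-chart value f = 0.0463.
Total minor-loss coefficient ΣK = 2·0.48 = 0.96.
ΔP = [f·L/D + ΣK]·(ρV²/2) = [0.0463·25.4/0.0688 + 0.96]·(1100·9.79²/2) = [17.09 + 0.96]·5.271e+04 = 9.517e+05 Pa.
ΔP = 9.517e+05 Pa = 952 kPa.

ΔP ≈ 952 kPa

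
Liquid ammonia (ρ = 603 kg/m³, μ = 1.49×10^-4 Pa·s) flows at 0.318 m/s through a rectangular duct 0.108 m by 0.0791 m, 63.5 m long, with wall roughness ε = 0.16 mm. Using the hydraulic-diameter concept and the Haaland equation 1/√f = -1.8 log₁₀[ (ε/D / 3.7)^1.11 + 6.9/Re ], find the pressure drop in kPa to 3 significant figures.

ΔP ≈ 0.510 kPa

Hydraulic diameter D_h = 4A/P = 4·(0.108·0.0791)/(2·(0.108+0.0791)) = 0.03417/0.3742 = 0.09132 m.
Re = ρVD_h/μ = 603·0.318·0.09132/0.000149 = 1.175e+05.
ε/D_h = 0.00016/0.09132 = 0.00175; Haaland gives 1/√f = -1.8 log₁₀[0.000204+5.87e-05] = 6.445, so f = 0.02408.
ΔP = f(L/D_h)(ρV²/2) = 0.02408·63.5/0.09132·30.49 = 510.4 Pa.
ΔP = 0.510 kPa.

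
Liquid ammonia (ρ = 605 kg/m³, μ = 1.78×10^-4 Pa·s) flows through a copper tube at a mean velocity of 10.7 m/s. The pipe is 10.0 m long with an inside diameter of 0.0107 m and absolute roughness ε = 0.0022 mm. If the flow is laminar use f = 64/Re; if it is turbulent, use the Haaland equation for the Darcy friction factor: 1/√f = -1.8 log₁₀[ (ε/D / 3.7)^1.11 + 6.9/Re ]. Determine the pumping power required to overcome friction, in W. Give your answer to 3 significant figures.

Reynolds number Re = ρVD/μ = 605 · 10.7 · 0.0107 / 0.000178 = 3.891e+05.
Re > 4000 → turbulent. Relative roughness ε/D = 2.2e-06/0.0107 = 0.000206. Haaland: 1/√f = -1.8 log₁₀[(0.000206/3.7)^1.11 + 6.9/3.891e+05] = -1.8 log₁₀[1.89e-05 + 1.77e-05] = 7.985, so f = 0.01568.
Darcy-Weisbach: ΔP = f(L/D)(ρV²/2) = 0.01568·(10/0.0107)·(605·10.7²/2) = 0.01568·934.6·3.463e+04 = 5.077e+05 Pa.
Q = V·A = 10.7·8.992e-05 = 0.0009621 m³/s.
Pumping power P = QΔP = 0.0009621·5.077e+05 = 488.5 W = 488 W.

P ≈ 488 W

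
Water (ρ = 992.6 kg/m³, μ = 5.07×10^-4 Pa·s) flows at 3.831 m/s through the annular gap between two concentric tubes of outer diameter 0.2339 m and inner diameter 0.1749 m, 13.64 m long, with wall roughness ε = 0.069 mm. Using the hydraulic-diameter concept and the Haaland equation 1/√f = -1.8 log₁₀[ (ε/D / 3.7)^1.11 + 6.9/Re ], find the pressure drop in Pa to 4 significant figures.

Hydraulic diameter D_h = 4A/P = D_o - D_i = 0.2339 - 0.1749 = 0.059 m.
Re = ρVD_h/μ = 992.6·3.831·0.059/0.000507 = 4.425e+05.
ε/D_h = 6.9e-05/0.059 = 0.00117; Haaland gives 1/√f = -1.8 log₁₀[0.00013+1.56e-05] = 6.905, so f = 0.02097.
ΔP = f(L/D_h)(ρV²/2) = 0.02097·13.64/0.059·7284 = 3.532e+04 Pa.

ΔP ≈ 35320 Pa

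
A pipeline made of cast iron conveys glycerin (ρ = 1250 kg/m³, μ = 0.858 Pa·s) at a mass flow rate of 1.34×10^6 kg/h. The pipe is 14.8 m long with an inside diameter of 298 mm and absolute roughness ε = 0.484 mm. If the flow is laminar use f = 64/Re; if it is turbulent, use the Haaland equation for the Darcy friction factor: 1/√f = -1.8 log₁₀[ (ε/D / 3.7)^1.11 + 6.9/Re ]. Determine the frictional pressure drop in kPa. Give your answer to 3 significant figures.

ΔP ≈ 19.5 kPa

ṁ = 1.34×10^6 kg/h = 1.34×10^6/3600 = 372.2 kg/s.
A = πD²/4 = π(0.298)²/4 = 0.06975 m²; mean velocity V = ṁ/(ρA) = 372.2/(1250 · 0.06975) = 4.269 m/s.
Reynolds number Re = ρVD/μ = 1250 · 4.269 · 0.298 / 0.858 = 1854.
Re < 2300 → laminar flow, so f = 64/Re = 64/1854 = 0.03453 (the turbulent correlation is not needed).
Darcy-Weisbach: ΔP = f(L/D)(ρV²/2) = 0.03453·(14.8/0.298)·(1250·4.269²/2) = 0.03453·49.66·1.139e+04 = 1.954e+04 Pa.
ΔP = 1.954e+04 Pa = 19.5 kPa.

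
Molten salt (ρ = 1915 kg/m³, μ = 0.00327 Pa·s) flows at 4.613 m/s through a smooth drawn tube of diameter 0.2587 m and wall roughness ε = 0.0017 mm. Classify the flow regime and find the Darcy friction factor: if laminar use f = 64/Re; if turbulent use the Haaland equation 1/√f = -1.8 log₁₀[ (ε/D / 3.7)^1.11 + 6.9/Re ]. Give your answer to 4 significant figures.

Re = ρVD/μ = 1915·4.613·0.2587/0.00327 = 6.989e+05.
Re > 4000 → turbulent. ε/D = 1.7e-06/0.2587 = 6.57e-06; Haaland: 1/√f = -1.8 log₁₀[4.14e-07 + 9.87e-06] = 8.978, so f = 0.01241.

f ≈ 0.01241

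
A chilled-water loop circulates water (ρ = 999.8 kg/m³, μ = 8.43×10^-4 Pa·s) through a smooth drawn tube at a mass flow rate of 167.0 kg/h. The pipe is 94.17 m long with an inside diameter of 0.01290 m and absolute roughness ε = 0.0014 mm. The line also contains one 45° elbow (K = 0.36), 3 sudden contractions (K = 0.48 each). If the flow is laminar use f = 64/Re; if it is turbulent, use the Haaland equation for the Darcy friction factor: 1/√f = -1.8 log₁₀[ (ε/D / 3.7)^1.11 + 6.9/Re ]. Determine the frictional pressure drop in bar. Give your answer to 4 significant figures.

ṁ = 167.0 kg/h = 167.0/3600 = 0.04639 kg/s.
A = πD²/4 = π(0.0129)²/4 = 0.0001307 m²; mean velocity V = ṁ/(ρA) = 0.04639/(999.8 · 0.0001307) = 0.355 m/s.
Reynolds number Re = ρVD/μ = 999.8 · 0.355 · 0.0129 / 0.000843 = 5431.
Re > 4000 → turbulent. Relative roughness ε/D = 1.4e-06/0.0129 = 0.000109. Haaland: 1/√f = -1.8 log₁₀[(0.000109/3.7)^1.11 + 6.9/5431] = -1.8 log₁₀[9.31e-06 + 0.00127] = 5.207, so f = 0.03688.
Total minor-loss coefficient ΣK = 1·0.36 + 3·0.48 = 1.8.
ΔP = [f·L/D + ΣK]·(ρV²/2) = [0.03688·94.17/0.0129 + 1.8]·(999.8·0.355²/2) = [269.2 + 1.8]·63 = 1.707e+04 Pa.
ΔP = 1.707e+04 Pa = 0.1707 bar.

ΔP ≈ 0.1707 bar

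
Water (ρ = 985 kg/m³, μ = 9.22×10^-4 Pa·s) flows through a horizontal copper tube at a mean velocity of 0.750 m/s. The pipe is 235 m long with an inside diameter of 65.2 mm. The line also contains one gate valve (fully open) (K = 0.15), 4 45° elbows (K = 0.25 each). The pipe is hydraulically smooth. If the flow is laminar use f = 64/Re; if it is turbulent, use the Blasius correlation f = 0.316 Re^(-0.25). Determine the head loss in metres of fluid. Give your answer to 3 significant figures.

Reynolds number Re = ρVD/μ = 985 · 0.75 · 0.0652 / 0.000922 = 5.224e+04.
Re > 4000 → turbulent. Smooth-pipe (Blasius): f = 0.316 Re^(-0.25) = 0.316/(5.224e+04)^0.25 = 0.0209.
Total minor-loss coefficient ΣK = 1·0.15 + 4·0.25 = 1.15.
ΔP = [f·L/D + ΣK]·(ρV²/2) = [0.0209·235/0.0652 + 1.15]·(985·0.75²/2) = [75.34 + 1.15]·277 = 2.119e+04 Pa.
Head loss h_f = ΔP/(ρg) = 2.119e+04/(985·9.81) = 2.19 m.

h_f ≈ 2.19 m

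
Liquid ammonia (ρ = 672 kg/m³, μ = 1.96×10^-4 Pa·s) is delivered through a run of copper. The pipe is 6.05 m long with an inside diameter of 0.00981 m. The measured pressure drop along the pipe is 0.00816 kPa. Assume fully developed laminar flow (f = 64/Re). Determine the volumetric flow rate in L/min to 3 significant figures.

For laminar flow, f = 64/Re with Re = ρVD/μ, so Darcy-Weisbach reduces to ΔP = 32μLV/D². Solving for V: V = ΔP·D²/(32μL) = 8.16·(0.00981)²/(32·0.000196·6.05) = 0.0207 m/s.
Check: Re = ρVD/μ = 672·0.0207·0.00981/0.000196 = 696.1 < 2300, so the laminar assumption holds.
Q = V·A = 0.0207·(π/4·0.00981²) = 1.564e-06 m³/s = 0.0939 L/min.

Q ≈ 0.0939 L/min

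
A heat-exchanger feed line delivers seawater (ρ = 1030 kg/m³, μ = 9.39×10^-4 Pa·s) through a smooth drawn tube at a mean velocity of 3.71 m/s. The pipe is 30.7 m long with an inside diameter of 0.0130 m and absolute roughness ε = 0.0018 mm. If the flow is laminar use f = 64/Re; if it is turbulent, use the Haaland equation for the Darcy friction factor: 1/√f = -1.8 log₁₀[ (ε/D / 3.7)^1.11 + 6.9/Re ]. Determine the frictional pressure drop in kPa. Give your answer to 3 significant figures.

ΔP ≈ 349 kPa

Reynolds number Re = ρVD/μ = 1030 · 3.71 · 0.013 / 0.000939 = 5.29e+04.
Re > 4000 → turbulent. Relative roughness ε/D = 1.8e-06/0.013 = 0.000138. Haaland: 1/√f = -1.8 log₁₀[(0.000138/3.7)^1.11 + 6.9/5.29e+04] = -1.8 log₁₀[1.22e-05 + 0.00013] = 6.922, so f = 0.02087.
Darcy-Weisbach: ΔP = f(L/D)(ρV²/2) = 0.02087·(30.7/0.013)·(1030·3.71²/2) = 0.02087·2362·7089 = 3.493e+05 Pa.
ΔP = 3.493e+05 Pa = 349 kPa.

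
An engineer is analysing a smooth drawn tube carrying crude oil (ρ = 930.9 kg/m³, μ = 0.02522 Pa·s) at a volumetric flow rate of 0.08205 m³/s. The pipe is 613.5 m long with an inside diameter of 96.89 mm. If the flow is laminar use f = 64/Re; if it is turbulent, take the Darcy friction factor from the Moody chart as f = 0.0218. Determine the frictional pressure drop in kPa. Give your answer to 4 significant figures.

Cross-sectional area A = πD²/4 = π(0.09689)²/4 = 0.007373 m²; mean velocity V = Q/A = 0.08205/0.007373 = 11.13 m/s.
Reynolds number Re = ρVD/μ = 930.9 · 11.13 · 0.09689 / 0.0252 = 3.98e+04.
Re > 4000 → turbulent; use the Moody-chart value f = 0.0218.
Darcy-Weisbach: ΔP = f(L/D)(ρV²/2) = 0.0218·(613.5/0.09689)·(930.9·11.13²/2) = 0.0218·6332·5.764e+04 = 7.957e+06 Pa.
ΔP = 7.957e+06 Pa = 7957 kPa.

ΔP ≈ 7957 kPa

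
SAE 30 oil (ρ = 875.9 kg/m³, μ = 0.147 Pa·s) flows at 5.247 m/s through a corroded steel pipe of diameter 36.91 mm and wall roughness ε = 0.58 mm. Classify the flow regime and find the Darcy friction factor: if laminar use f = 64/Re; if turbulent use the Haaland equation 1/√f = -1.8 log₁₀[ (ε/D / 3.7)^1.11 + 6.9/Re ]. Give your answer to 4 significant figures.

Re = ρVD/μ = 875.9·5.247·0.03691/0.147 = 1154.
Re < 2300 → laminar, so f = 64/Re = 0.05546 (roughness is irrelevant in laminar flow).

f ≈ 0.05546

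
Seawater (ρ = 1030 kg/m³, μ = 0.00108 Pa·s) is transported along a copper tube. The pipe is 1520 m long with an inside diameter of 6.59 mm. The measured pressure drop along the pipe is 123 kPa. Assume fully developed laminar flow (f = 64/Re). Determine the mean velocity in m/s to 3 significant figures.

For laminar flow, f = 64/Re with Re = ρVD/μ, so Darcy-Weisbach reduces to ΔP = 32μLV/D². Solving for V: V = ΔP·D²/(32μL) = 1.23e+05·(0.00659)²/(32·0.00108·1520) = 0.1017 m/s.
Check: Re = ρVD/μ = 1030·0.1017·0.00659/0.00108 = 639.1 < 2300, so the laminar assumption holds.

V ≈ 0.102 m/s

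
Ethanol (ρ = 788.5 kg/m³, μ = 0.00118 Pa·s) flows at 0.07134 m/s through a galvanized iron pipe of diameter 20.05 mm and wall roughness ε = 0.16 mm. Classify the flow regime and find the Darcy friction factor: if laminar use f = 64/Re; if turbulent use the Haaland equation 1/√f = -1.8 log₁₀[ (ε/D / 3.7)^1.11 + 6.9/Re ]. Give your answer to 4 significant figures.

f ≈ 0.06696

Re = ρVD/μ = 788.5·0.07134·0.02005/0.00118 = 955.8.
Re < 2300 → laminar, so f = 64/Re = 0.06696 (roughness is irrelevant in laminar flow).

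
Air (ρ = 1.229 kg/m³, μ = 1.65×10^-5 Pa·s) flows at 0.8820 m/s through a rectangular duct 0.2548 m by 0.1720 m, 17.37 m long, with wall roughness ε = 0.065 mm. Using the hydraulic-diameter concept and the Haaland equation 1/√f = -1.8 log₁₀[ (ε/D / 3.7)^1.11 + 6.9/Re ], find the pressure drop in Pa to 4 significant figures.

ΔP ≈ 1.170 Pa

Hydraulic diameter D_h = 4A/P = 4·(0.2548·0.172)/(2·(0.2548+0.172)) = 0.1753/0.8536 = 0.2054 m.
Re = ρVD_h/μ = 1.229·0.882·0.2054/1.65e-05 = 1.349e+04.
ε/D_h = 6.5e-05/0.2054 = 0.000317; Haaland gives 1/√f = -1.8 log₁₀[3.05e-05+0.000511] = 5.879, so f = 0.02893.
ΔP = f(L/D_h)(ρV²/2) = 0.02893·17.37/0.2054·0.478 = 1.17 Pa.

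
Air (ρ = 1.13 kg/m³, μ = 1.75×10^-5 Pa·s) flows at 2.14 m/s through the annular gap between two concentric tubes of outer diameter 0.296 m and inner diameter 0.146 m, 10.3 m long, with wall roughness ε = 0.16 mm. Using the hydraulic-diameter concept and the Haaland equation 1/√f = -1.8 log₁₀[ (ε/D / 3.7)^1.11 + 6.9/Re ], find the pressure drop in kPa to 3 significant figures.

ΔP ≈ 0.00490 kPa

Hydraulic diameter D_h = 4A/P = D_o - D_i = 0.296 - 0.146 = 0.15 m.
Re = ρVD_h/μ = 1.13·2.14·0.15/1.75e-05 = 2.073e+04.
ε/D_h = 0.00016/0.15 = 0.00107; Haaland gives 1/√f = -1.8 log₁₀[0.000118+0.000333] = 6.023, so f = 0.02756.
ΔP = f(L/D_h)(ρV²/2) = 0.02756·10.3/0.15·2.587 = 4.897 Pa.
ΔP = 0.00490 kPa.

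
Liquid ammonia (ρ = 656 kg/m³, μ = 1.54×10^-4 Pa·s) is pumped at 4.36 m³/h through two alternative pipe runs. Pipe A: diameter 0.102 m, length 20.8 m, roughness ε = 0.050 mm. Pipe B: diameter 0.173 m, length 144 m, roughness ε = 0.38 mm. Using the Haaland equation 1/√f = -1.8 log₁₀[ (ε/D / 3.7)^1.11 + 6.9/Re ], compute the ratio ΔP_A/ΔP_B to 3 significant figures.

Pipe A: V = Q/A = 0.001211/0.008171 = 0.1482 m/s; Re = 6.44e+04; ε/D = 0.00049; Haaland → f = 0.02132; ΔP_A = f(L/D)(ρV²/2) = 31.33 Pa.
Pipe B: V = Q/A = 0.001211/0.02351 = 0.05152 m/s; Re = 3.797e+04; ε/D = 0.0022; Haaland → f = 0.02746; ΔP_B = f(L/D)(ρV²/2) = 19.9 Pa.
ΔP_A/ΔP_B = 31.33/19.9 = 1.57.

ΔP_A/ΔP_B ≈ 1.57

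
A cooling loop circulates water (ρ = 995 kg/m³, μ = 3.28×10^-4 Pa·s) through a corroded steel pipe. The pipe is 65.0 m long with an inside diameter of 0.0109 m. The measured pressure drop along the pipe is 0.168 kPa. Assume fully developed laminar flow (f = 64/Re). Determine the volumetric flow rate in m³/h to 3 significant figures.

Q ≈ 0.00983 m³/h

For laminar flow, f = 64/Re with Re = ρVD/μ, so Darcy-Weisbach reduces to ΔP = 32μLV/D². Solving for V: V = ΔP·D²/(32μL) = 168·(0.0109)²/(32·0.000328·65) = 0.02926 m/s.
Check: Re = ρVD/μ = 995·0.02926·0.0109/0.000328 = 967.4 < 2300, so the laminar assumption holds.
Q = V·A = 0.02926·(π/4·0.0109²) = 2.73e-06 m³/s = 0.00983 m³/h.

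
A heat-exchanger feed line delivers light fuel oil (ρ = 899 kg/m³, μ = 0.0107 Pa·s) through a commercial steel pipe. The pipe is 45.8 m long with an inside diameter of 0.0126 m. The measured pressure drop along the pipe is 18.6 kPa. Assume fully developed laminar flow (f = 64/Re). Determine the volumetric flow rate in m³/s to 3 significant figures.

Q ≈ 2.35×10^-5 m³/s

For laminar flow, f = 64/Re with Re = ρVD/μ, so Darcy-Weisbach reduces to ΔP = 32μLV/D². Solving for V: V = ΔP·D²/(32μL) = 1.86e+04·(0.0126)²/(32·0.0107·45.8) = 0.1883 m/s.
Check: Re = ρVD/μ = 899·0.1883·0.0126/0.0107 = 199.3 < 2300, so the laminar assumption holds.
Q = V·A = 0.1883·(π/4·0.0126²) = 2.348e-05 m³/s = 2.35×10^-5 m³/s.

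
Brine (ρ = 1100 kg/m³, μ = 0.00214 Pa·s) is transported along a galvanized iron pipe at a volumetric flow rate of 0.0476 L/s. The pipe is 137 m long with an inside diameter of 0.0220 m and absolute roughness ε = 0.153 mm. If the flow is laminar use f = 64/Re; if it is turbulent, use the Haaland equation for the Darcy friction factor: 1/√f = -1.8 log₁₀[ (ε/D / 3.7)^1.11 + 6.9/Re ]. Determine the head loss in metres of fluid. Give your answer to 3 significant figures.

h_f ≈ 0.225 m

Q = 0.0476 L/s = 0.0476/1000 = 4.76e-05 m³/s.
Cross-sectional area A = πD²/4 = π(0.022)²/4 = 0.0003801 m²; mean velocity V = Q/A = 4.76e-05/0.0003801 = 0.1252 m/s.
Reynolds number Re = ρVD/μ = 1100 · 0.1252 · 0.022 / 0.00214 = 1416.
Re < 2300 → laminar flow, so f = 64/Re = 64/1416 = 0.0452 (the turbulent correlation is not needed).
Darcy-Weisbach: ΔP = f(L/D)(ρV²/2) = 0.0452·(137/0.022)·(1100·0.1252²/2) = 0.0452·6227·8.624 = 2427 Pa.
Head loss h_f = ΔP/(ρg) = 2427/(1100·9.81) = 0.225 m.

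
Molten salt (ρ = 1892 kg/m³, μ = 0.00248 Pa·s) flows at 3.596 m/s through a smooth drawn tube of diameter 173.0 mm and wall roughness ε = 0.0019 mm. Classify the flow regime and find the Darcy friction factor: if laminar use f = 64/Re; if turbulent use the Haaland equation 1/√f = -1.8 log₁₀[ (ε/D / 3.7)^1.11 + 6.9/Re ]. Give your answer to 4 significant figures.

f ≈ 0.01331

Re = ρVD/μ = 1892·3.596·0.173/0.00248 = 4.746e+05.
Re > 4000 → turbulent. ε/D = 1.9e-06/0.173 = 1.1e-05; Haaland: 1/√f = -1.8 log₁₀[7.32e-07 + 1.45e-05] = 8.669, so f = 0.01331.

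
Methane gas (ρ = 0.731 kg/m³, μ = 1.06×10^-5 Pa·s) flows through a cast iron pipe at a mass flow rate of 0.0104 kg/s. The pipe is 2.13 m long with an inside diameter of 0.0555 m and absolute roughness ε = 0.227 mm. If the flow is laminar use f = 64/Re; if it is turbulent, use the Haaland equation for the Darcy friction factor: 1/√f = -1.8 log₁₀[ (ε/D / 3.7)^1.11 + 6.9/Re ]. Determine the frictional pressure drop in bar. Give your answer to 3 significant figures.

ΔP ≈ 1.58×10^-4 bar

A = πD²/4 = π(0.0555)²/4 = 0.002419 m²; mean velocity V = ṁ/(ρA) = 0.0104/(0.731 · 0.002419) = 5.881 m/s.
Reynolds number Re = ρVD/μ = 0.731 · 5.881 · 0.0555 / 1.06e-05 = 2.251e+04.
Re > 4000 → turbulent. Relative roughness ε/D = 0.000227/0.0555 = 0.00409. Haaland: 1/√f = -1.8 log₁₀[(0.00409/3.7)^1.11 + 6.9/2.251e+04] = -1.8 log₁₀[0.000523 + 0.000307] = 5.546, so f = 0.03251.
Darcy-Weisbach: ΔP = f(L/D)(ρV²/2) = 0.03251·(2.13/0.0555)·(0.731·5.881²/2) = 0.03251·38.38·12.64 = 15.77 Pa.
ΔP = 15.77 Pa = 1.58×10^-4 bar.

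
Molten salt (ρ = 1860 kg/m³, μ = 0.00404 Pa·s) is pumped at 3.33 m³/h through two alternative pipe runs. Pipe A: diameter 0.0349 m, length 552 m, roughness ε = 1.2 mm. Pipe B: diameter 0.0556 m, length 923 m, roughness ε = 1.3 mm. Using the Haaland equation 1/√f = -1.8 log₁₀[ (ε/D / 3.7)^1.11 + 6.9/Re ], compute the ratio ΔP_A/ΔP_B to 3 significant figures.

ΔP_A/ΔP_B ≈ 6.95

Pipe A: V = Q/A = 0.000925/0.0009566 = 0.9669 m/s; Re = 1.554e+04; ε/D = 0.0344; Haaland → f = 0.06252; ΔP_A = f(L/D)(ρV²/2) = 8.598e+05 Pa.
Pipe B: V = Q/A = 0.000925/0.002428 = 0.381 m/s; Re = 9752; ε/D = 0.0234; Haaland → f = 0.05524; ΔP_B = f(L/D)(ρV²/2) = 1.238e+05 Pa.
ΔP_A/ΔP_B = 8.598e+05/1.238e+05 = 6.95.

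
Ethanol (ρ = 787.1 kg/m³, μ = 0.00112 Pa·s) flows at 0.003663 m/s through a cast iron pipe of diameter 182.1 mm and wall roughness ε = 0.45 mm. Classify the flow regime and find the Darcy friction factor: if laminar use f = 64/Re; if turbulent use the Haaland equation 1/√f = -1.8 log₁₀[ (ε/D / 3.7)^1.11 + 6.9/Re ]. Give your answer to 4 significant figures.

f ≈ 0.1365

Re = ρVD/μ = 787.1·0.003663·0.1821/0.00112 = 468.8.
Re < 2300 → laminar, so f = 64/Re = 0.1365 (roughness is irrelevant in laminar flow).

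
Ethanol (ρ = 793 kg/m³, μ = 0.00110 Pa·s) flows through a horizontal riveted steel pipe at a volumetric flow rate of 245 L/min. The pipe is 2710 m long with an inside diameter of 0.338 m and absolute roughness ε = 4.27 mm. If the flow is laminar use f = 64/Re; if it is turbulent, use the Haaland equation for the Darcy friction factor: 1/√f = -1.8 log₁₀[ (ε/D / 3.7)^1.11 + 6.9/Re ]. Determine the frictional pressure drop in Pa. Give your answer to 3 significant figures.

Q = 245 L/min = 245/60000 = 0.004083 m³/s.
Cross-sectional area A = πD²/4 = π(0.338)²/4 = 0.08973 m²; mean velocity V = Q/A = 0.004083/0.08973 = 0.04551 m/s.
Reynolds number Re = ρVD/μ = 793 · 0.04551 · 0.338 / 0.0011 = 1.109e+04.
Re > 4000 → turbulent. Relative roughness ε/D = 0.00427/0.338 = 0.0126. Haaland: 1/√f = -1.8 log₁₀[(0.0126/3.7)^1.11 + 6.9/1.109e+04] = -1.8 log₁₀[0.00183 + 0.000622] = 4.699, so f = 0.04528.
Darcy-Weisbach: ΔP = f(L/D)(ρV²/2) = 0.04528·(2710/0.338)·(793·0.04551²/2) = 0.04528·8018·0.8212 = 298.1 Pa.

ΔP ≈ 298 Pa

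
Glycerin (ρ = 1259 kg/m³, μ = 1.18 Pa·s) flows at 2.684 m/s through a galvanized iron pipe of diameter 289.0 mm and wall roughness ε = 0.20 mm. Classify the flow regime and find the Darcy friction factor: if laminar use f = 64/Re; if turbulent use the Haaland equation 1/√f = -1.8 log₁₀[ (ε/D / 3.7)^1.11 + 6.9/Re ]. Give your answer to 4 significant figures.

f ≈ 0.07733

Re = ρVD/μ = 1259·2.684·0.289/1.18 = 827.6.
Re < 2300 → laminar, so f = 64/Re = 0.07733 (roughness is irrelevant in laminar flow).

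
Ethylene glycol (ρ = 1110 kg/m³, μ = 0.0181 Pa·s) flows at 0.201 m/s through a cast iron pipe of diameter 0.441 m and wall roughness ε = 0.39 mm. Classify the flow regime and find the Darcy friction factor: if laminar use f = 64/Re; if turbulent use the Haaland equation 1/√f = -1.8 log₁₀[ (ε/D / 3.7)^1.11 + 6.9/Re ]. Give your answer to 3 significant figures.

f ≈ 0.0376

Re = ρVD/μ = 1110·0.201·0.441/0.0181 = 5436.
Re > 4000 → turbulent. ε/D = 0.00039/0.441 = 0.000884; Haaland: 1/√f = -1.8 log₁₀[9.55e-05 + 0.00127] = 5.157, so f = 0.0376.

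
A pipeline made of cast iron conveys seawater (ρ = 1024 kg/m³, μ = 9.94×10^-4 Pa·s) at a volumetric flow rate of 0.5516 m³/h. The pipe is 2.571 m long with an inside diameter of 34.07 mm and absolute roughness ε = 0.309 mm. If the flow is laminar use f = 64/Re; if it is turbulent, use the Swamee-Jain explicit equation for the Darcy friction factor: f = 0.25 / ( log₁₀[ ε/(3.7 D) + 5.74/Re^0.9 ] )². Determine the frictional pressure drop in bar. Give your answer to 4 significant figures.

ΔP ≈ 5.063×10^-4 bar

Q = 0.5516 m³/h = 0.5516/3600 = 0.0001532 m³/s.
Cross-sectional area A = πD²/4 = π(0.03407)²/4 = 0.0009117 m²; mean velocity V = Q/A = 0.0001532/0.0009117 = 0.1681 m/s.
Reynolds number Re = ρVD/μ = 1024 · 0.1681 · 0.03407 / 0.000994 = 5899.
Re > 4000 → turbulent. Relative roughness ε/D = 0.000309/0.03407 = 0.00907. Swamee-Jain: f = 0.25/(log₁₀[0.00907/3.7 + 5.74/5899^0.9])² = 0.25/(log₁₀[0.00245 + 0.00232])² = 0.25/(-2.322)² = 0.04639.
Darcy-Weisbach: ΔP = f(L/D)(ρV²/2) = 0.04639·(2.571/0.03407)·(1024·0.1681²/2) = 0.04639·75.46·14.46 = 50.63 Pa.
ΔP = 50.63 Pa = 5.063×10^-4 bar.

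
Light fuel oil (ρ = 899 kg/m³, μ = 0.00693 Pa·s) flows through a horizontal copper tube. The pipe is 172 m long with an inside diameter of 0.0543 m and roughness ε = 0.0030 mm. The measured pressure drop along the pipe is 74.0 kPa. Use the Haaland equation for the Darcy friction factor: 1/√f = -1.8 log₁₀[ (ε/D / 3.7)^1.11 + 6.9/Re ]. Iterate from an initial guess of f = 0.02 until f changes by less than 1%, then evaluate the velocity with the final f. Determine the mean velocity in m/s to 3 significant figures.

V ≈ 1.28 m/s

Rearranging Darcy-Weisbach: V = √(2·ΔP·D/(f·L·ρ)). With ε/D = 3e-06/0.0543 = 5.52e-05, iterate starting from f = 0.02:
  f = 0.02 → V = √(2·7.4e+04·0.0543/(0.02·172·899)) = 1.612 m/s; Re = ρVD/μ = 1.136e+04; f → 0.02989
  f = 0.02989 → V = 1.319 m/s; Re = 9288; f → 0.03157
  f = 0.03157 → V = 1.283 m/s; Re = 9037; f → 0.03181
Converged (Δf/f < 1%). With the final f = 0.03181: V = √(2·7.4e+04·0.0543/(0.03181·172·899)) = 1.278 m/s.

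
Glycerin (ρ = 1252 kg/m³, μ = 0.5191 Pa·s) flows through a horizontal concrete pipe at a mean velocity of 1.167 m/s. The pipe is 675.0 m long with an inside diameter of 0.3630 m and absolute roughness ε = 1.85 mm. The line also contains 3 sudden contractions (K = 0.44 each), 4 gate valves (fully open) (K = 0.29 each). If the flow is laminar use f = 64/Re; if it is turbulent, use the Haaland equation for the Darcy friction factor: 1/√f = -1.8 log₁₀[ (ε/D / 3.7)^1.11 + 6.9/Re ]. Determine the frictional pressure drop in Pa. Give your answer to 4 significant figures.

Reynolds number Re = ρVD/μ = 1252 · 1.167 · 0.363 / 0.519 = 1022.
Re < 2300 → laminar flow, so f = 64/Re = 64/1022 = 0.06264 (the turbulent correlation is not needed).
Total minor-loss coefficient ΣK = 3·0.44 + 4·0.29 = 2.48.
ΔP = [f·L/D + ΣK]·(ρV²/2) = [0.06264·675/0.363 + 2.48]·(1252·1.167²/2) = [116.5 + 2.48]·852.5 = 1.014e+05 Pa.

ΔP ≈ 101400 Pa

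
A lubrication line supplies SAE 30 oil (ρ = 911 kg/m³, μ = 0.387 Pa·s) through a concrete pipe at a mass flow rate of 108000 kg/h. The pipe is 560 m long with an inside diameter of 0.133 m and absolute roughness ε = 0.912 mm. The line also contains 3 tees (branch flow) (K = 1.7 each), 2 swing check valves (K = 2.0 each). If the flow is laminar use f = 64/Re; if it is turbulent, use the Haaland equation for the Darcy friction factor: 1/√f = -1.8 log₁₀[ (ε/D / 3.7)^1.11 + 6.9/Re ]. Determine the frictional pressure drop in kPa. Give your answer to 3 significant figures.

ΔP ≈ 953 kPa

ṁ = 108000 kg/h = 108000/3600 = 30 kg/s.
A = πD²/4 = π(0.133)²/4 = 0.01389 m²; mean velocity V = ṁ/(ρA) = 30/(911 · 0.01389) = 2.37 m/s.
Reynolds number Re = ρVD/μ = 911 · 2.37 · 0.133 / 0.387 = 742.1.
Re < 2300 → laminar flow, so f = 64/Re = 64/742.1 = 0.08624 (the turbulent correlation is not needed).
Total minor-loss coefficient ΣK = 3·1.7 + 2·2 = 9.1.
ΔP = [f·L/D + ΣK]·(ρV²/2) = [0.08624·560/0.133 + 9.1]·(911·2.37²/2) = [363.1 + 9.1]·2559 = 9.526e+05 Pa.
ΔP = 9.526e+05 Pa = 953 kPa.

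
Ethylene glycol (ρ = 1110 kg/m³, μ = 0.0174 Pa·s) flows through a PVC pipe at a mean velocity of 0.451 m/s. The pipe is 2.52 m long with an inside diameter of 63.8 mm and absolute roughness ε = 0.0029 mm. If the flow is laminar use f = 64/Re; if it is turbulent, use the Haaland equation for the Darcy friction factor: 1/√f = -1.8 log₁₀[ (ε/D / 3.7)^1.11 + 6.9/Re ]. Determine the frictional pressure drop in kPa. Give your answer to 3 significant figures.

Reynolds number Re = ρVD/μ = 1110 · 0.451 · 0.0638 / 0.0174 = 1836.
Re < 2300 → laminar flow, so f = 64/Re = 64/1836 = 0.03487 (the turbulent correlation is not needed).
Darcy-Weisbach: ΔP = f(L/D)(ρV²/2) = 0.03487·(2.52/0.0638)·(1110·0.451²/2) = 0.03487·39.5·112.9 = 155.5 Pa.
ΔP = 155.5 Pa = 0.155 kPa.

ΔP ≈ 0.155 kPa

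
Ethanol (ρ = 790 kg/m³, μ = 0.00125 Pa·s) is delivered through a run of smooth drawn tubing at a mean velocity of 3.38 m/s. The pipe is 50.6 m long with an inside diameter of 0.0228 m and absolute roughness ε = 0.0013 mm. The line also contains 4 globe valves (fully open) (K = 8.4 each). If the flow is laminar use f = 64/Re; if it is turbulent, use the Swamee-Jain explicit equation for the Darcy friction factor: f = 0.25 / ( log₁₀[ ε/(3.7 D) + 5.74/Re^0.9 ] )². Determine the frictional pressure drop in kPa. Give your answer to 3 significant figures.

Reynolds number Re = ρVD/μ = 790 · 3.38 · 0.0228 / 0.00125 = 4.87e+04.
Re > 4000 → turbulent. Relative roughness ε/D = 1.3e-06/0.0228 = 5.7e-05. Swamee-Jain: f = 0.25/(log₁₀[5.7e-05/3.7 + 5.74/4.87e+04^0.9])² = 0.25/(log₁₀[1.54e-05 + 0.000347])² = 0.25/(-3.441)² = 0.02111.
Total minor-loss coefficient ΣK = 4·8.4 = 33.6.
ΔP = [f·L/D + ΣK]·(ρV²/2) = [0.02111·50.6/0.0228 + 33.6]·(790·3.38²/2) = [46.86 + 33.6]·4513 = 3.631e+05 Pa.
ΔP = 3.631e+05 Pa = 363 kPa.

ΔP ≈ 363 kPa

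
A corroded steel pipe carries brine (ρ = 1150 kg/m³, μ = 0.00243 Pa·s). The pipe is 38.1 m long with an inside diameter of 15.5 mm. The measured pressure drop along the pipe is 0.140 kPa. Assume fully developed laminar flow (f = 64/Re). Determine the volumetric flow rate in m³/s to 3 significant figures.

For laminar flow, f = 64/Re with Re = ρVD/μ, so Darcy-Weisbach reduces to ΔP = 32μLV/D². Solving for V: V = ΔP·D²/(32μL) = 140·(0.0155)²/(32·0.00243·38.1) = 0.01135 m/s.
Check: Re = ρVD/μ = 1150·0.01135·0.0155/0.00243 = 83.28 < 2300, so the laminar assumption holds.
Q = V·A = 0.01135·(π/4·0.0155²) = 2.142e-06 m³/s = 2.14×10^-6 m³/s.

Q ≈ 2.14×10^-6 m³/s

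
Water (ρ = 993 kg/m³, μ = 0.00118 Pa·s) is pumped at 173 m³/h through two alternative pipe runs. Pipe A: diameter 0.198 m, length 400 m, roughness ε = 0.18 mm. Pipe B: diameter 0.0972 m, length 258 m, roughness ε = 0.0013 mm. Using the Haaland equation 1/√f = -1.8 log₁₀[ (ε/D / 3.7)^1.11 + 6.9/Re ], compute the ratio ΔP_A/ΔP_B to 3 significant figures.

ΔP_A/ΔP_B ≈ 0.0684

Pipe A: V = Q/A = 0.04806/0.03079 = 1.561 m/s; Re = 2.6e+05; ε/D = 0.000909; Haaland → f = 0.02026; ΔP_A = f(L/D)(ρV²/2) = 4.95e+04 Pa.
Pipe B: V = Q/A = 0.04806/0.00742 = 6.476 m/s; Re = 5.297e+05; ε/D = 1.34e-05; Haaland → f = 0.01309; ΔP_B = f(L/D)(ρV²/2) = 7.235e+05 Pa.
ΔP_A/ΔP_B = 4.95e+04/7.235e+05 = 0.0684.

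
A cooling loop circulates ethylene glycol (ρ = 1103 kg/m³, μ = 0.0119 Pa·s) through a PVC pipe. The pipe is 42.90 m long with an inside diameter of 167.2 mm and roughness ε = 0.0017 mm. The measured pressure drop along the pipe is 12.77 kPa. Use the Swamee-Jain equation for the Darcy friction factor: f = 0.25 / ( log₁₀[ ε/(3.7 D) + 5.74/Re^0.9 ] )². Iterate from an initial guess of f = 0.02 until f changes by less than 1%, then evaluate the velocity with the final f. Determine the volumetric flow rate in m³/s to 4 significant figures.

Q ≈ 0.04320 m³/s

Rearranging Darcy-Weisbach: V = √(2·ΔP·D/(f·L·ρ)). With ε/D = 1.7e-06/0.1672 = 1.02e-05, iterate starting from f = 0.02:
  f = 0.02 → V = √(2·1.277e+04·0.1672/(0.02·42.9·1103)) = 2.124 m/s; Re = ρVD/μ = 3.292e+04; f → 0.0229
  f = 0.0229 → V = 1.985 m/s; Re = 3.077e+04; f → 0.02326
  f = 0.02326 → V = 1.97 m/s; Re = 3.052e+04; f → 0.02331
Converged (Δf/f < 1%). With the final f = 0.02331: V = √(2·1.277e+04·0.1672/(0.02331·42.9·1103)) = 1.968 m/s.
Q = V·A = 1.968·(π/4·0.1672²) = 0.0432 m³/s = 0.04320 m³/s.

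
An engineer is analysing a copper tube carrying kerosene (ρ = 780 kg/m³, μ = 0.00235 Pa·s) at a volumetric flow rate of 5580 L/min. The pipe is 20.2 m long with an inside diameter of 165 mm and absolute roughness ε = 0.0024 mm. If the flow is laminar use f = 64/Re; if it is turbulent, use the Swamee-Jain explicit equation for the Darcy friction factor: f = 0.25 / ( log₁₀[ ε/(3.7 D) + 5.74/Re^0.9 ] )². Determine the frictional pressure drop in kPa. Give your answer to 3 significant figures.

Q = 5580 L/min = 5580/60000 = 0.093 m³/s.
Cross-sectional area A = πD²/4 = π(0.165)²/4 = 0.02138 m²; mean velocity V = Q/A = 0.093/0.02138 = 4.349 m/s.
Reynolds number Re = ρVD/μ = 780 · 4.349 · 0.165 / 0.00235 = 2.382e+05.
Re > 4000 → turbulent. Relative roughness ε/D = 2.4e-06/0.165 = 1.45e-05. Swamee-Jain: f = 0.25/(log₁₀[1.45e-05/3.7 + 5.74/2.382e+05^0.9])² = 0.25/(log₁₀[3.93e-06 + 8.31e-05])² = 0.25/(-4.06)² = 0.01516.
Darcy-Weisbach: ΔP = f(L/D)(ρV²/2) = 0.01516·(20.2/0.165)·(780·4.349²/2) = 0.01516·122.4·7378 = 1.37e+04 Pa.
ΔP = 1.37e+04 Pa = 13.7 kPa.

ΔP ≈ 13.7 kPa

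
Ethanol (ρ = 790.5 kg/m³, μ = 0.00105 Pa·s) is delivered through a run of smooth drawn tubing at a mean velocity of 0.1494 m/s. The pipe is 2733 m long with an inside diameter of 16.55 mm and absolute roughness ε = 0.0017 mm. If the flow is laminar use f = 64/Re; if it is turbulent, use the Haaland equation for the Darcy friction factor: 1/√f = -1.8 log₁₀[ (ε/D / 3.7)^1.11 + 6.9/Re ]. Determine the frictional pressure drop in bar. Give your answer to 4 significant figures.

Reynolds number Re = ρVD/μ = 790.5 · 0.1494 · 0.01655 / 0.00105 = 1861.
Re < 2300 → laminar flow, so f = 64/Re = 64/1861 = 0.03438 (the turbulent correlation is not needed).
Darcy-Weisbach: ΔP = f(L/D)(ρV²/2) = 0.03438·(2733/0.01655)·(790.5·0.1494²/2) = 0.03438·1.651e+05·8.822 = 5.009e+04 Pa.
ΔP = 5.009e+04 Pa = 0.5009 bar.

ΔP ≈ 0.5009 bar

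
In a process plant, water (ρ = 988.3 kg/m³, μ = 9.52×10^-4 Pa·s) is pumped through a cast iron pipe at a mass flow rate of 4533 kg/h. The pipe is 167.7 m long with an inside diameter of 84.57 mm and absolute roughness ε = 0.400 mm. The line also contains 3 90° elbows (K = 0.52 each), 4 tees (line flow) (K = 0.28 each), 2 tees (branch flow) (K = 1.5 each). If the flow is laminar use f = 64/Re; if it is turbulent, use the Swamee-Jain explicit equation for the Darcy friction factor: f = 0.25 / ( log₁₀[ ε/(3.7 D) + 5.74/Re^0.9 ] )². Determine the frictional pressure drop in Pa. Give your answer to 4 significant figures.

ΔP ≈ 1889 Pa

ṁ = 4533 kg/h = 4533/3600 = 1.259 kg/s.
A = πD²/4 = π(0.08457)²/4 = 0.005617 m²; mean velocity V = ṁ/(ρA) = 1.259/(988.3 · 0.005617) = 0.2268 m/s.
Reynolds number Re = ρVD/μ = 988.3 · 0.2268 · 0.08457 / 0.000952 = 1.991e+04.
Re > 4000 → turbulent. Relative roughness ε/D = 0.0004/0.08457 = 0.00473. Swamee-Jain: f = 0.25/(log₁₀[0.00473/3.7 + 5.74/1.991e+04^0.9])² = 0.25/(log₁₀[0.00128 + 0.000776])² = 0.25/(-2.687)² = 0.03462.
Total minor-loss coefficient ΣK = 3·0.52 + 4·0.28 + 2·1.5 = 5.68.
ΔP = [f·L/D + ΣK]·(ρV²/2) = [0.03462·167.7/0.08457 + 5.68]·(988.3·0.2268²/2) = [68.64 + 5.68]·25.42 = 1889 Pa.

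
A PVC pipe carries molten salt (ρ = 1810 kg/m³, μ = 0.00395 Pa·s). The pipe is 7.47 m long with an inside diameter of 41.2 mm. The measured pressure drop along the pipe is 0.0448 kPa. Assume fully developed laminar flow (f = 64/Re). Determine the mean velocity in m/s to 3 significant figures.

V ≈ 0.0805 m/s

For laminar flow, f = 64/Re with Re = ρVD/μ, so Darcy-Weisbach reduces to ΔP = 32μLV/D². Solving for V: V = ΔP·D²/(32μL) = 44.8·(0.0412)²/(32·0.00395·7.47) = 0.08054 m/s.
Check: Re = ρVD/μ = 1810·0.08054·0.0412/0.00395 = 1520 < 2300, so the laminar assumption holds.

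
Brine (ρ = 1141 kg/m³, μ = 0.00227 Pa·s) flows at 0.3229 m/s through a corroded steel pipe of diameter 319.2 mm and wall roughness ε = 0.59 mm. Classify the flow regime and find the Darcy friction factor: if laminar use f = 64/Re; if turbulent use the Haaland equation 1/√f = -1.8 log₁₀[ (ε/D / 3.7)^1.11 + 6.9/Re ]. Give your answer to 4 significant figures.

f ≈ 0.02584

Re = ρVD/μ = 1141·0.3229·0.3192/0.00227 = 5.181e+04.
Re > 4000 → turbulent. ε/D = 0.00059/0.3192 = 0.00185; Haaland: 1/√f = -1.8 log₁₀[0.000216 + 0.000133] = 6.221, so f = 0.02584.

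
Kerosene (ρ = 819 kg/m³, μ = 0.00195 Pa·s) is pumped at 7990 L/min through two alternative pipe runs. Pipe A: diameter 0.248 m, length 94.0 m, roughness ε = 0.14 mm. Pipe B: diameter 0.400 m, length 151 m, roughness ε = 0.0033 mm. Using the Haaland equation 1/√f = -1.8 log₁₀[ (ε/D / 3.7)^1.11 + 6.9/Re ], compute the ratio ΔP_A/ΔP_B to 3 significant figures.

Pipe A: V = Q/A = 0.1332/0.04831 = 2.757 m/s; Re = 2.871e+05; ε/D = 0.000565; Haaland → f = 0.01849; ΔP_A = f(L/D)(ρV²/2) = 2.181e+04 Pa.
Pipe B: V = Q/A = 0.1332/0.1257 = 1.06 m/s; Re = 1.78e+05; ε/D = 8.25e-06; Haaland → f = 0.0159; ΔP_B = f(L/D)(ρV²/2) = 2760 Pa.
ΔP_A/ΔP_B = 2.181e+04/2760 = 7.90.

ΔP_A/ΔP_B ≈ 7.90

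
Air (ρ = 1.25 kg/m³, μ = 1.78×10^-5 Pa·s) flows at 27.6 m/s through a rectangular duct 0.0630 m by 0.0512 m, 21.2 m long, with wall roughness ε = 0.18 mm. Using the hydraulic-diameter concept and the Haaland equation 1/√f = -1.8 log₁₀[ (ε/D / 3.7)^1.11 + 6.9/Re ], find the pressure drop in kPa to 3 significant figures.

Hydraulic diameter D_h = 4A/P = 4·(0.063·0.0512)/(2·(0.063+0.0512)) = 0.0129/0.2284 = 0.05649 m.
Re = ρVD_h/μ = 1.25·27.6·0.05649/1.78e-05 = 1.095e+05.
ε/D_h = 0.00018/0.05649 = 0.00319; Haaland gives 1/√f = -1.8 log₁₀[0.000396+6.3e-05] = 6.008, so f = 0.0277.
ΔP = f(L/D_h)(ρV²/2) = 0.0277·21.2/0.05649·476.1 = 4949 Pa.
ΔP = 4.95 kPa.

ΔP ≈ 4.95 kPa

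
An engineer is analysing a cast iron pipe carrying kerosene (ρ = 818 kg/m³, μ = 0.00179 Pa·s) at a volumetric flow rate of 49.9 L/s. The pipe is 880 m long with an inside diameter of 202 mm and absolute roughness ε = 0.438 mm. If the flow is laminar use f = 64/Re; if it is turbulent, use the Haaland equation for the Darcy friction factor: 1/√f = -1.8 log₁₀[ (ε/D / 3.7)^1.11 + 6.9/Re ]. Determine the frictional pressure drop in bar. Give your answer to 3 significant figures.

Q = 49.9 L/s = 49.9/1000 = 0.0499 m³/s.
Cross-sectional area A = πD²/4 = π(0.202)²/4 = 0.03205 m²; mean velocity V = Q/A = 0.0499/0.03205 = 1.557 m/s.
Reynolds number Re = ρVD/μ = 818 · 1.557 · 0.202 / 0.00179 = 1.437e+05.
Re > 4000 → turbulent. Relative roughness ε/D = 0.000438/0.202 = 0.00217. Haaland: 1/√f = -1.8 log₁₀[(0.00217/3.7)^1.11 + 6.9/1.437e+05] = -1.8 log₁₀[0.000258 + 4.8e-05] = 6.325, so f = 0.025.
Darcy-Weisbach: ΔP = f(L/D)(ρV²/2) = 0.025·(880/0.202)·(818·1.557²/2) = 0.025·4356·991.6 = 1.08e+05 Pa.
ΔP = 1.08e+05 Pa = 1.08 bar.

ΔP ≈ 1.08 bar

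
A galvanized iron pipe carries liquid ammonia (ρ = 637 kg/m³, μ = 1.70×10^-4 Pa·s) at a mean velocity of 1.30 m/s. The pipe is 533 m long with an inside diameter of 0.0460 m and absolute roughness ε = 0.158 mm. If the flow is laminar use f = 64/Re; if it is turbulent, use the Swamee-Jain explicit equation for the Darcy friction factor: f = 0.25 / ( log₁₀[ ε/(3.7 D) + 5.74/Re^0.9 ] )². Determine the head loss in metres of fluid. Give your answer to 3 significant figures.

h_f ≈ 27.9 m

Reynolds number Re = ρVD/μ = 637 · 1.3 · 0.046 / 0.00017 = 2.241e+05.
Re > 4000 → turbulent. Relative roughness ε/D = 0.000158/0.046 = 0.00343. Swamee-Jain: f = 0.25/(log₁₀[0.00343/3.7 + 5.74/2.241e+05^0.9])² = 0.25/(log₁₀[0.000928 + 8.78e-05])² = 0.25/(-2.993)² = 0.02791.
Darcy-Weisbach: ΔP = f(L/D)(ρV²/2) = 0.02791·(533/0.046)·(637·1.3²/2) = 0.02791·1.159e+04·538.3 = 1.741e+05 Pa.
Head loss h_f = ΔP/(ρg) = 1.741e+05/(637·9.81) = 27.9 m.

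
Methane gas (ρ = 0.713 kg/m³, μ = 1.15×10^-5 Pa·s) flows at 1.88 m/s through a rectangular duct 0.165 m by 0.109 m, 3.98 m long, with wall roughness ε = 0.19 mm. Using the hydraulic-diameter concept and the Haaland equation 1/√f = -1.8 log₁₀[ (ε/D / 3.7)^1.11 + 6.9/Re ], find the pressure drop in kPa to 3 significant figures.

ΔP ≈ 0.00114 kPa

Hydraulic diameter D_h = 4A/P = 4·(0.165·0.109)/(2·(0.165+0.109)) = 0.07194/0.548 = 0.1313 m.
Re = ρVD_h/μ = 0.713·1.88·0.1313/1.15e-05 = 1.53e+04.
ε/D_h = 0.00019/0.1313 = 0.00145; Haaland gives 1/√f = -1.8 log₁₀[0.000165+0.000451] = 5.779, so f = 0.02994.
ΔP = f(L/D_h)(ρV²/2) = 0.02994·3.98/0.1313·1.26 = 1.144 Pa.
ΔP = 0.00114 kPa.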